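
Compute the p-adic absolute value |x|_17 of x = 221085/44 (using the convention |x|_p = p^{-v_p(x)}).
|221085/44|_17 = 1/4913

Step 1 — compute v_17(x) by factoring powers of 17 out of the numerator and denominator: v_17(221085/44) = 3. Step 2 — apply |x|_p = p^{-v_p(x)} = 17^{-3} = 1/4913.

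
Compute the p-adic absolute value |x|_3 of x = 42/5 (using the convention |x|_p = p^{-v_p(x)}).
|42/5|_3 = 1/3

Step 1 — compute v_3(x) by factoring powers of 3 out of the numerator and denominator: v_3(42/5) = 1. Step 2 — apply |x|_p = p^{-v_p(x)} = 3^{-1} = 1/3.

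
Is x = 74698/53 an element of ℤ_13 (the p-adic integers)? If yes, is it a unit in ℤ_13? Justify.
x ∈ ℤ_13 but not a unit; v_13(x) = 3 > 0

ℤ_13 = {x ∈ ℚ_13 : v_13(x) ≥ 0} and ℤ_13^× = {x ∈ ℤ_13 : v_13(x) = 0}. Here v_13(74698/53) = v_13(num) − v_13(den) = 3; compare against these criteria.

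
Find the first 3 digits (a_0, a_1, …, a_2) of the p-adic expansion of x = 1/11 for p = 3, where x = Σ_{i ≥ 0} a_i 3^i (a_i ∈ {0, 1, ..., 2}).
(a_0, …, a_2) = (2, 1, 0)

v_3(1/11) = 0 (numerator and denominator both coprime to 3), so x ∈ ℤ_3^×. Compute digits iteratively via a_i = x_i mod 3, x_{i+1} = (x_i − a_i)/3, with x_0 = x:
  x_0 = 1/11;  a_0 = 2;  x_1 = (x_0 − 2)/3 = -7/11
  x_1 = -7/11;  a_1 = 1;  x_2 = (x_1 − 1)/3 = -6/11
  x_2 = -6/11;  a_2 = 0;  x_3 = (x_2 − 0)/3 = -2/11
Digits: (2, 1, 0).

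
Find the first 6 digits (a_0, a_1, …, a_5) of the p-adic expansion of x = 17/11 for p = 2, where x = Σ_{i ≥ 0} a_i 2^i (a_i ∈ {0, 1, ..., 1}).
(a_0, …, a_5) = (1, 1, 0, 0, 1, 0)

v_2(17/11) = 0 (numerator and denominator both coprime to 2), so x ∈ ℤ_2^×. Compute digits iteratively via a_i = x_i mod 2, x_{i+1} = (x_i − a_i)/2, with x_0 = x:
  x_0 = 17/11;  a_0 = 1;  x_1 = (x_0 − 1)/2 = 3/11
  x_1 = 3/11;  a_1 = 1;  x_2 = (x_1 − 1)/2 = -4/11
  x_2 = -4/11;  a_2 = 0;  x_3 = (x_2 − 0)/2 = -2/11
  x_3 = -2/11;  a_3 = 0;  x_4 = (x_3 − 0)/2 = -1/11
  x_4 = -1/11;  a_4 = 1;  x_5 = (x_4 − 1)/2 = -6/11
  x_5 = -6/11;  a_5 = 0;  x_6 = (x_5 − 0)/2 = -3/11
Digits: (1, 1, 0, 0, 1, 0).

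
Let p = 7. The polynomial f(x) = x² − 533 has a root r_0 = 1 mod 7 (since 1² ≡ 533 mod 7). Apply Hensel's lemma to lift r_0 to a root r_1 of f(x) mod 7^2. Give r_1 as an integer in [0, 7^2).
r_1 = 22 (mod 49)

Hensel's recurrence: r_{i+1} = r_i − f(r_i)·(f′(r_i))^{-1} mod 7^{i+2}, with f′(x) = 2x. Iterate:
  r_0 = 1 (mod 7)
  r_1 = 22 (mod 49)
Final: r_1 = 22, and one checks f(r_1) ≡ 0 mod 7^2.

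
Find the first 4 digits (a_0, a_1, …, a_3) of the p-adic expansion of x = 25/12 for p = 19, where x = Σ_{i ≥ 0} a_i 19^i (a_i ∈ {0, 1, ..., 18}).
(a_0, …, a_3) = (10, 17, 7, 17)

v_19(25/12) = 0 (numerator and denominator both coprime to 19), so x ∈ ℤ_19^×. Compute digits iteratively via a_i = x_i mod 19, x_{i+1} = (x_i − a_i)/19, with x_0 = x:
  x_0 = 25/12;  a_0 = 10;  x_1 = (x_0 − 10)/19 = -5/12
  x_1 = -5/12;  a_1 = 17;  x_2 = (x_1 − 17)/19 = -11/12
  x_2 = -11/12;  a_2 = 7;  x_3 = (x_2 − 7)/19 = -5/12
  x_3 = -5/12;  a_3 = 17;  x_4 = (x_3 − 17)/19 = -11/12
Digits: (10, 17, 7, 17).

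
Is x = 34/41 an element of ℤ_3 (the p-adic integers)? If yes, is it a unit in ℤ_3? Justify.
x ∈ ℤ_3^× (unit); v_3(x) = 0

ℤ_3 = {x ∈ ℚ_3 : v_3(x) ≥ 0} and ℤ_3^× = {x ∈ ℤ_3 : v_3(x) = 0}. Here v_3(34/41) = v_3(num) − v_3(den) = 0; compare against these criteria.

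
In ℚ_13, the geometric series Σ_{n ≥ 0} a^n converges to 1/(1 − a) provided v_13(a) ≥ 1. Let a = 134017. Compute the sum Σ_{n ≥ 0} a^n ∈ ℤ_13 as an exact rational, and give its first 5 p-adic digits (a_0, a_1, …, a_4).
Σ a^n = 1/(1 − a) = -1/134016;  first 5 digits = (1, 0, 0, 9, 4)

v_13(a) = 3 ≥ 1, so the series converges in ℤ_13 to 1/(1 − a) = 1/(1 − 134017) = -1/134016. Expand this rational in ℤ_13: compute digits iteratively via d_i = x_i mod 13, x_{i+1} = (x_i − d_i)/13. The first 5 digits are (1, 0, 0, 9, 4).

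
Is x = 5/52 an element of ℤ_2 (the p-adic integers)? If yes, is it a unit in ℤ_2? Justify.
x ∉ ℤ_2 (v_2(x) = -2 < 0)

ℤ_2 = {x ∈ ℚ_2 : v_2(x) ≥ 0} and ℤ_2^× = {x ∈ ℤ_2 : v_2(x) = 0}. Here v_2(5/52) = v_2(num) − v_2(den) = -2; compare against these criteria.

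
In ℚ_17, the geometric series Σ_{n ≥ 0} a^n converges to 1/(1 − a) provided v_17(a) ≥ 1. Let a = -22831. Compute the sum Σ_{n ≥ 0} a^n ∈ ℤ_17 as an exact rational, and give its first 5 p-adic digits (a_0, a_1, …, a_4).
Σ a^n = 1/(1 − a) = 1/22832;  first 5 digits = (1, 0, 6, 12, 1)

v_17(a) = 2 ≥ 1, so the series converges in ℤ_17 to 1/(1 − a) = 1/(1 − (-22831)) = 1/22832. Expand this rational in ℤ_17: compute digits iteratively via d_i = x_i mod 17, x_{i+1} = (x_i − d_i)/17. The first 5 digits are (1, 0, 6, 12, 1).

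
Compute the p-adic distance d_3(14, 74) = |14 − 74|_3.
d_3(14, 74) = 1/3

Step 1 — x − y = 14 − 74 = -60. Step 2 — v_3(-60) = 1 (factor: -60 = −(3^1 · 20); the sign does not affect v_p). Step 3 — |x − y|_3 = 3^{-1} = 1/3.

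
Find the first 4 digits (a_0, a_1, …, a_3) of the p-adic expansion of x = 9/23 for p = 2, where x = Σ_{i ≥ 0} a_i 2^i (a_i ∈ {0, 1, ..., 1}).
(a_0, …, a_3) = (1, 1, 1, 1)

v_2(9/23) = 0 (numerator and denominator both coprime to 2), so x ∈ ℤ_2^×. Compute digits iteratively via a_i = x_i mod 2, x_{i+1} = (x_i − a_i)/2, with x_0 = x:
  x_0 = 9/23;  a_0 = 1;  x_1 = (x_0 − 1)/2 = -7/23
  x_1 = -7/23;  a_1 = 1;  x_2 = (x_1 − 1)/2 = -15/23
  x_2 = -15/23;  a_2 = 1;  x_3 = (x_2 − 1)/2 = -19/23
  x_3 = -19/23;  a_3 = 1;  x_4 = (x_3 − 1)/2 = -21/23
Digits: (1, 1, 1, 1).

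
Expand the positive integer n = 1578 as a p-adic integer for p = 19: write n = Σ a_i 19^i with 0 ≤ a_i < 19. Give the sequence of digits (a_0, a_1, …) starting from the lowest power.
(a_0, a_1, …) = (1, 7, 4)

Repeated division by 19 gives the digits low-to-high: 1578 = 1 + 7·19^1 + 4·19^2. Digit sequence: (1, 7, 4).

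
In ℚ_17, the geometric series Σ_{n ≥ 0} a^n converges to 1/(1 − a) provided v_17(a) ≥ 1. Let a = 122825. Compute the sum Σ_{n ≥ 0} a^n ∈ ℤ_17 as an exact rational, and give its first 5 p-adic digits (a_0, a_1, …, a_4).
Σ a^n = 1/(1 − a) = -1/122824;  first 5 digits = (1, 0, 0, 8, 1)

v_17(a) = 3 ≥ 1, so the series converges in ℤ_17 to 1/(1 − a) = 1/(1 − 122825) = -1/122824. Expand this rational in ℤ_17: compute digits iteratively via d_i = x_i mod 17, x_{i+1} = (x_i − d_i)/17. The first 5 digits are (1, 0, 0, 8, 1).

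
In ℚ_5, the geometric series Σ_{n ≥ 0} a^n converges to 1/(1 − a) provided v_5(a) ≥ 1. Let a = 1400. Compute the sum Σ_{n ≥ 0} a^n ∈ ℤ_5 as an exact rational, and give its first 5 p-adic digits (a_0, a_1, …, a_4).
Σ a^n = 1/(1 − a) = -1/1399;  first 5 digits = (1, 0, 1, 1, 3)

v_5(a) = 2 ≥ 1, so the series converges in ℤ_5 to 1/(1 − a) = 1/(1 − 1400) = -1/1399. Expand this rational in ℤ_5: compute digits iteratively via d_i = x_i mod 5, x_{i+1} = (x_i − d_i)/5. The first 5 digits are (1, 0, 1, 1, 3).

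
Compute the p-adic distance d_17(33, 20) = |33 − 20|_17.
d_17(33, 20) = 1

Step 1 — x − y = 33 − 20 = 13. Step 2 — v_17(13) = 0 (factor: 13 = (17^0 · 13); the sign does not affect v_p). Step 3 — |x − y|_17 = 17^{0} = 1.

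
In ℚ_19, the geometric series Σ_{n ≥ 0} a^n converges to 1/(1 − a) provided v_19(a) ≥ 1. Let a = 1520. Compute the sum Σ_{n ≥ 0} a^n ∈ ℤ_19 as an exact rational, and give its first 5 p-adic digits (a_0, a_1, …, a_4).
Σ a^n = 1/(1 − a) = -1/1519;  first 5 digits = (1, 4, 1, 2, 13)

v_19(a) = 1 ≥ 1, so the series converges in ℤ_19 to 1/(1 − a) = 1/(1 − 1520) = -1/1519. Expand this rational in ℤ_19: compute digits iteratively via d_i = x_i mod 19, x_{i+1} = (x_i − d_i)/19. The first 5 digits are (1, 4, 1, 2, 13).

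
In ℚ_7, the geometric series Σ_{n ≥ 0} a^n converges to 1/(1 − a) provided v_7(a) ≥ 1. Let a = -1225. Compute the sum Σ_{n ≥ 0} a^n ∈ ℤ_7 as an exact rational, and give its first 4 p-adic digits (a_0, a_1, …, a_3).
Σ a^n = 1/(1 − a) = 1/1226;  first 4 digits = (1, 0, 3, 3)

v_7(a) = 2 ≥ 1, so the series converges in ℤ_7 to 1/(1 − a) = 1/(1 − (-1225)) = 1/1226. Expand this rational in ℤ_7: compute digits iteratively via d_i = x_i mod 7, x_{i+1} = (x_i − d_i)/7. The first 4 digits are (1, 0, 3, 3).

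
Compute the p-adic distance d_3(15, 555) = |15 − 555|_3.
d_3(15, 555) = 1/27

Step 1 — x − y = 15 − 555 = -540. Step 2 — v_3(-540) = 3 (factor: -540 = −(3^3 · 20); the sign does not affect v_p). Step 3 — |x − y|_3 = 3^{-3} = 1/27.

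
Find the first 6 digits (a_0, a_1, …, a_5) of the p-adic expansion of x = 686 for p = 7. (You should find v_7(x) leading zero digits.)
(a_0, …, a_5) = (0, 0, 0, 2, 0, 0)

v_7(686) = 3, so a_0 = ... = a_2 = 0. Factor out: x = 7^3 · u with u = 2 a unit in ℤ_7. Expand u iteratively via a_{v+i} = u_i mod 7, u_{i+1} = (u_i − a_{v+i})/7:
  u_0 = 2;  a_3 = 2;  u_1 = (u_0 − 2)/7 = 0
  u_1 = 0;  a_4 = 0;  u_2 = (u_1 − 0)/7 = 0
  u_2 = 0;  a_5 = 0;  u_3 = (u_2 − 0)/7 = 0
Digits: (0, 0, 0, 2, 0, 0).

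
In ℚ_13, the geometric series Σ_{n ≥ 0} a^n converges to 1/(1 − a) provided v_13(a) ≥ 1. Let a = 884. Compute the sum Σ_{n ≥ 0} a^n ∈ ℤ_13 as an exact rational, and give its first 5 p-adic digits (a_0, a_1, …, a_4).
Σ a^n = 1/(1 − a) = -1/883;  first 5 digits = (1, 3, 1, 6, 11)

v_13(a) = 1 ≥ 1, so the series converges in ℤ_13 to 1/(1 − a) = 1/(1 − 884) = -1/883. Expand this rational in ℤ_13: compute digits iteratively via d_i = x_i mod 13, x_{i+1} = (x_i − d_i)/13. The first 5 digits are (1, 3, 1, 6, 11).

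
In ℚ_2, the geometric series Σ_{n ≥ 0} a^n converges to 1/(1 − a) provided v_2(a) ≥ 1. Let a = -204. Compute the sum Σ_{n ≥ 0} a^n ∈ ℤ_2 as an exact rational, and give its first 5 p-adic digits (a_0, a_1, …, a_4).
Σ a^n = 1/(1 − a) = 1/205;  first 5 digits = (1, 0, 1, 0, 0)

v_2(a) = 2 ≥ 1, so the series converges in ℤ_2 to 1/(1 − a) = 1/(1 − (-204)) = 1/205. Expand this rational in ℤ_2: compute digits iteratively via d_i = x_i mod 2, x_{i+1} = (x_i − d_i)/2. The first 5 digits are (1, 0, 1, 0, 0).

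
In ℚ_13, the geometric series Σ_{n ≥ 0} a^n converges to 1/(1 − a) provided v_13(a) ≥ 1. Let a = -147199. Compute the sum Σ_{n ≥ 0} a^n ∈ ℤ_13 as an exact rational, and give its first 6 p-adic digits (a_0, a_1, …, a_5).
Σ a^n = 1/(1 − a) = 1/147200;  first 6 digits = (1, 0, 0, 11, 7, 12)

v_13(a) = 3 ≥ 1, so the series converges in ℤ_13 to 1/(1 − a) = 1/(1 − (-147199)) = 1/147200. Expand this rational in ℤ_13: compute digits iteratively via d_i = x_i mod 13, x_{i+1} = (x_i − d_i)/13. The first 6 digits are (1, 0, 0, 11, 7, 12).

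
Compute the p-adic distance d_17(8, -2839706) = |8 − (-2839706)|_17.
d_17(8, -2839706) = 1/1419857

Step 1 — x − y = 8 − (-2839706) = 2839714. Step 2 — v_17(2839714) = 5 (factor: 2839714 = (17^5 · 2); the sign does not affect v_p). Step 3 — |x − y|_17 = 17^{-5} = 1/1419857.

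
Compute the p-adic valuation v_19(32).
v_19(32) = 0

v_19(n) is the largest exponent k such that 19^k divides n. Factor out: 32 = 19^0 · 32. (Sign doesn't affect v_p.) So v_19(32) = 0.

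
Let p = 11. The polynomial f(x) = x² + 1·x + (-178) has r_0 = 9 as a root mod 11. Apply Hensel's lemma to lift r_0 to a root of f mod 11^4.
r_3 = 14298 (mod 14641)

Hensel: r_{i+1} = r_i − f(r_i)·(f′(r_i))^{-1} mod 11^{i+2}, f′(x) = 2x + 1. Iterate:
  r_0 = 9 (mod 11)
  r_1 = 20 (mod 121)
  r_2 = 988 (mod 1331)
  r_3 = 14298 (mod 14641)
Final: r = 14298 satisfies f(r) ≡ 0 mod 11^4.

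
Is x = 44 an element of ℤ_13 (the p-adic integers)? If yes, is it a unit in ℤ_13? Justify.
x ∈ ℤ_13^× (unit); v_13(x) = 0

ℤ_13 = {x ∈ ℚ_13 : v_13(x) ≥ 0} and ℤ_13^× = {x ∈ ℤ_13 : v_13(x) = 0}. Here v_13(44) = v_13(num) − v_13(den) = 0; compare against these criteria.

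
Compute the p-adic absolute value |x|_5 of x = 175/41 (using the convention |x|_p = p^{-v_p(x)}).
|175/41|_5 = 1/25

Step 1 — compute v_5(x) by factoring powers of 5 out of the numerator and denominator: v_5(175/41) = 2. Step 2 — apply |x|_p = p^{-v_p(x)} = 5^{-2} = 1/25.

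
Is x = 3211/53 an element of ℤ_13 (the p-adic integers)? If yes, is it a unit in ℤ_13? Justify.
x ∈ ℤ_13 but not a unit; v_13(x) = 2 > 0

ℤ_13 = {x ∈ ℚ_13 : v_13(x) ≥ 0} and ℤ_13^× = {x ∈ ℤ_13 : v_13(x) = 0}. Here v_13(3211/53) = v_13(num) − v_13(den) = 2; compare against these criteria.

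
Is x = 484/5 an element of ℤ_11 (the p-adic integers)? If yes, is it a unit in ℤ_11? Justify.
x ∈ ℤ_11 but not a unit; v_11(x) = 2 > 0

ℤ_11 = {x ∈ ℚ_11 : v_11(x) ≥ 0} and ℤ_11^× = {x ∈ ℤ_11 : v_11(x) = 0}. Here v_11(484/5) = v_11(num) − v_11(den) = 2; compare against these criteria.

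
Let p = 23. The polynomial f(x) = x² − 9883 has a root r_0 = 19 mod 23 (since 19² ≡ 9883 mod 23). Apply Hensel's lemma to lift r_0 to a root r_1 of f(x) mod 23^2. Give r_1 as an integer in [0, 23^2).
r_1 = 19 (mod 529)

Hensel's recurrence: r_{i+1} = r_i − f(r_i)·(f′(r_i))^{-1} mod 23^{i+2}, with f′(x) = 2x. Iterate:
  r_0 = 19 (mod 23)
  r_1 = 19 (mod 529)
Final: r_1 = 19, and one checks f(r_1) ≡ 0 mod 23^2.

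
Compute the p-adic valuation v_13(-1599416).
v_13(-1599416) = 4

v_13(n) is the largest exponent k such that 13^k divides n. Factor out: -1599416 = -13^4 · 56. (Sign doesn't affect v_p.) So v_13(-1599416) = 4.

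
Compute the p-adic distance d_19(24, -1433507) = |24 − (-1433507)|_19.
d_19(24, -1433507) = 1/130321

Step 1 — x − y = 24 − (-1433507) = 1433531. Step 2 — v_19(1433531) = 4 (factor: 1433531 = (19^4 · 11); the sign does not affect v_p). Step 3 — |x − y|_19 = 19^{-4} = 1/130321.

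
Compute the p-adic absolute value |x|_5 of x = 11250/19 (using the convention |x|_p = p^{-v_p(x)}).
|11250/19|_5 = 1/625

Step 1 — compute v_5(x) by factoring powers of 5 out of the numerator and denominator: v_5(11250/19) = 4. Step 2 — apply |x|_p = p^{-v_p(x)} = 5^{-4} = 1/625.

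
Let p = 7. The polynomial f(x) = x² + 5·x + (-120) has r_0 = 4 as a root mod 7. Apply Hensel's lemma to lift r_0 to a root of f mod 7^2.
r_1 = 18 (mod 49)

Hensel: r_{i+1} = r_i − f(r_i)·(f′(r_i))^{-1} mod 7^{i+2}, f′(x) = 2x + 5. Iterate:
  r_0 = 4 (mod 7)
  r_1 = 18 (mod 49)
Final: r = 18 satisfies f(r) ≡ 0 mod 7^2.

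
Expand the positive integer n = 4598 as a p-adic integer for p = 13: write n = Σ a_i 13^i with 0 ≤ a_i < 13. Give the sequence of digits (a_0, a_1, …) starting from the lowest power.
(a_0, a_1, …) = (9, 2, 1, 2)

Repeated division by 13 gives the digits low-to-high: 4598 = 9 + 2·13^1 + 1·13^2 + 2·13^3. Digit sequence: (9, 2, 1, 2).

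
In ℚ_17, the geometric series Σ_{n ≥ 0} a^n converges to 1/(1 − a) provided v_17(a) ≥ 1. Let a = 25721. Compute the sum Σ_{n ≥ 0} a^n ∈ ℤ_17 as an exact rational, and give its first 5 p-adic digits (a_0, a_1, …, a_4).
Σ a^n = 1/(1 − a) = -1/25720;  first 5 digits = (1, 0, 4, 5, 16)

v_17(a) = 2 ≥ 1, so the series converges in ℤ_17 to 1/(1 − a) = 1/(1 − 25721) = -1/25720. Expand this rational in ℤ_17: compute digits iteratively via d_i = x_i mod 17, x_{i+1} = (x_i − d_i)/17. The first 5 digits are (1, 0, 4, 5, 16).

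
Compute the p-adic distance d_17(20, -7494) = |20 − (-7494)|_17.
d_17(20, -7494) = 1/289

Step 1 — x − y = 20 − (-7494) = 7514. Step 2 — v_17(7514) = 2 (factor: 7514 = (17^2 · 26); the sign does not affect v_p). Step 3 — |x − y|_17 = 17^{-2} = 1/289.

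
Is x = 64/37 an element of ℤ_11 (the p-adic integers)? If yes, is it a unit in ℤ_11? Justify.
x ∈ ℤ_11^× (unit); v_11(x) = 0

ℤ_11 = {x ∈ ℚ_11 : v_11(x) ≥ 0} and ℤ_11^× = {x ∈ ℤ_11 : v_11(x) = 0}. Here v_11(64/37) = v_11(num) − v_11(den) = 0; compare against these criteria.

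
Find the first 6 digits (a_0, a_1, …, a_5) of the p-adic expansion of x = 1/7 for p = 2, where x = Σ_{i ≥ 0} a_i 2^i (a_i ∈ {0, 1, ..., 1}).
(a_0, …, a_5) = (1, 1, 1, 0, 1, 1)

v_2(1/7) = 0 (numerator and denominator both coprime to 2), so x ∈ ℤ_2^×. Compute digits iteratively via a_i = x_i mod 2, x_{i+1} = (x_i − a_i)/2, with x_0 = x:
  x_0 = 1/7;  a_0 = 1;  x_1 = (x_0 − 1)/2 = -3/7
  x_1 = -3/7;  a_1 = 1;  x_2 = (x_1 − 1)/2 = -5/7
  x_2 = -5/7;  a_2 = 1;  x_3 = (x_2 − 1)/2 = -6/7
  x_3 = -6/7;  a_3 = 0;  x_4 = (x_3 − 0)/2 = -3/7
  x_4 = -3/7;  a_4 = 1;  x_5 = (x_4 − 1)/2 = -5/7
  x_5 = -5/7;  a_5 = 1;  x_6 = (x_5 − 1)/2 = -6/7
Digits: (1, 1, 1, 0, 1, 1).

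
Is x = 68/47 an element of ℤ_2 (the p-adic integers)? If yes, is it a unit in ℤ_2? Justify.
x ∈ ℤ_2 but not a unit; v_2(x) = 2 > 0

ℤ_2 = {x ∈ ℚ_2 : v_2(x) ≥ 0} and ℤ_2^× = {x ∈ ℤ_2 : v_2(x) = 0}. Here v_2(68/47) = v_2(num) − v_2(den) = 2; compare against these criteria.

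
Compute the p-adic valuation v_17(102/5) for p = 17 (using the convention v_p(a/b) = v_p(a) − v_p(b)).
v_17(102/5) = 1

Factor powers of 17 from the numerator and denominator of the reduced fraction: 102 = 17^1 · 6 and 5 = 17^0 · 5. Apply v_p(a/b) = v_p(a) − v_p(b): v_17(102/5) = 1 − 0 = 1.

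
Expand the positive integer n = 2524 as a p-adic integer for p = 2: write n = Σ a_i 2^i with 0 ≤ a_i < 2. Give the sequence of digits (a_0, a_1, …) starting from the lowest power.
(a_0, a_1, …) = (0, 0, 1, 1, 1, 0, 1, 1, 1, 0, 0, 1)

Repeated division by 2 gives the digits low-to-high: 2524 = 1·2^2 + 1·2^3 + 1·2^4 + 1·2^6 + 1·2^7 + 1·2^8 + 1·2^11. Digit sequence: (0, 0, 1, 1, 1, 0, 1, 1, 1, 0, 0, 1).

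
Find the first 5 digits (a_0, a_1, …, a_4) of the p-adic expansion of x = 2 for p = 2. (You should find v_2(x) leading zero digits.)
(a_0, …, a_4) = (0, 1, 0, 0, 0)

v_2(2) = 1, so a_0 = ... = a_0 = 0. Factor out: x = 2^1 · u with u = 1 a unit in ℤ_2. Expand u iteratively via a_{v+i} = u_i mod 2, u_{i+1} = (u_i − a_{v+i})/2:
  u_0 = 1;  a_1 = 1;  u_1 = (u_0 − 1)/2 = 0
  u_1 = 0;  a_2 = 0;  u_2 = (u_1 − 0)/2 = 0
  u_2 = 0;  a_3 = 0;  u_3 = (u_2 − 0)/2 = 0
  u_3 = 0;  a_4 = 0;  u_4 = (u_3 − 0)/2 = 0
Digits: (0, 1, 0, 0, 0).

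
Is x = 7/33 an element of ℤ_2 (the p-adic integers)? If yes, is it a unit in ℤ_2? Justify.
x ∈ ℤ_2^× (unit); v_2(x) = 0

ℤ_2 = {x ∈ ℚ_2 : v_2(x) ≥ 0} and ℤ_2^× = {x ∈ ℤ_2 : v_2(x) = 0}. Here v_2(7/33) = v_2(num) − v_2(den) = 0; compare against these criteria.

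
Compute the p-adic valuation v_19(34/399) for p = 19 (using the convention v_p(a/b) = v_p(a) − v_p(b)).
v_19(34/399) = -1

Factor powers of 19 from the numerator and denominator of the reduced fraction: 34 = 19^0 · 34 and 399 = 19^1 · 21. Apply v_p(a/b) = v_p(a) − v_p(b): v_19(34/399) = 0 − 1 = -1.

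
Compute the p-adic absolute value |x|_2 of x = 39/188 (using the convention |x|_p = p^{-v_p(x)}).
|39/188|_2 = 4

Step 1 — compute v_2(x) by factoring powers of 2 out of the numerator and denominator: v_2(39/188) = -2. Step 2 — apply |x|_p = p^{-v_p(x)} = 2^{2} = 4.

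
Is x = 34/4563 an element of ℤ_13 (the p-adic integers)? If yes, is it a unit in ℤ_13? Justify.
x ∉ ℤ_13 (v_13(x) = -2 < 0)

ℤ_13 = {x ∈ ℚ_13 : v_13(x) ≥ 0} and ℤ_13^× = {x ∈ ℤ_13 : v_13(x) = 0}. Here v_13(34/4563) = v_13(num) − v_13(den) = -2; compare against these criteria.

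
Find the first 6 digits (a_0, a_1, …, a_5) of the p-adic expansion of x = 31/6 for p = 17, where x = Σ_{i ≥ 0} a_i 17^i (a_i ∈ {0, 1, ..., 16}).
(a_0, …, a_5) = (8, 14, 2, 14, 2, 14)

v_17(31/6) = 0 (numerator and denominator both coprime to 17), so x ∈ ℤ_17^×. Compute digits iteratively via a_i = x_i mod 17, x_{i+1} = (x_i − a_i)/17, with x_0 = x:
  x_0 = 31/6;  a_0 = 8;  x_1 = (x_0 − 8)/17 = -1/6
  x_1 = -1/6;  a_1 = 14;  x_2 = (x_1 − 14)/17 = -5/6
  x_2 = -5/6;  a_2 = 2;  x_3 = (x_2 − 2)/17 = -1/6
  x_3 = -1/6;  a_3 = 14;  x_4 = (x_3 − 14)/17 = -5/6
  x_4 = -5/6;  a_4 = 2;  x_5 = (x_4 − 2)/17 = -1/6
  x_5 = -1/6;  a_5 = 14;  x_6 = (x_5 − 14)/17 = -5/6
Digits: (8, 14, 2, 14, 2, 14).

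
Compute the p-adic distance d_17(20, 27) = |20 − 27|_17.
d_17(20, 27) = 1

Step 1 — x − y = 20 − 27 = -7. Step 2 — v_17(-7) = 0 (factor: -7 = −(17^0 · 7); the sign does not affect v_p). Step 3 — |x − y|_17 = 17^{0} = 1.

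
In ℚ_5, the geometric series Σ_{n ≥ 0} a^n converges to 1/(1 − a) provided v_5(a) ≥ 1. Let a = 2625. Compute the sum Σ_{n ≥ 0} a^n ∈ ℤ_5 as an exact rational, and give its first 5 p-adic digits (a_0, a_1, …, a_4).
Σ a^n = 1/(1 − a) = -1/2624;  first 5 digits = (1, 0, 0, 1, 4)

v_5(a) = 3 ≥ 1, so the series converges in ℤ_5 to 1/(1 − a) = 1/(1 − 2625) = -1/2624. Expand this rational in ℤ_5: compute digits iteratively via d_i = x_i mod 5, x_{i+1} = (x_i − d_i)/5. The first 5 digits are (1, 0, 0, 1, 4).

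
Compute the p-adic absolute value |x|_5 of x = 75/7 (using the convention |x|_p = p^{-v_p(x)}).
|75/7|_5 = 1/25

Step 1 — compute v_5(x) by factoring powers of 5 out of the numerator and denominator: v_5(75/7) = 2. Step 2 — apply |x|_p = p^{-v_p(x)} = 5^{-2} = 1/25.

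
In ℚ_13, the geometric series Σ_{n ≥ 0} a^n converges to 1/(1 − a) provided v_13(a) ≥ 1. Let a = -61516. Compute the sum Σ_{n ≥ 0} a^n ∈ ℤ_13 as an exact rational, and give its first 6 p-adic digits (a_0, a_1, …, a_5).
Σ a^n = 1/(1 − a) = 1/61517;  first 6 digits = (1, 0, 0, 11, 10, 12)

v_13(a) = 3 ≥ 1, so the series converges in ℤ_13 to 1/(1 − a) = 1/(1 − (-61516)) = 1/61517. Expand this rational in ℤ_13: compute digits iteratively via d_i = x_i mod 13, x_{i+1} = (x_i − d_i)/13. The first 6 digits are (1, 0, 0, 11, 10, 12).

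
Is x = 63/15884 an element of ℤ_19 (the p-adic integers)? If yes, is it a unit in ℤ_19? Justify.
x ∉ ℤ_19 (v_19(x) = -2 < 0)

ℤ_19 = {x ∈ ℚ_19 : v_19(x) ≥ 0} and ℤ_19^× = {x ∈ ℤ_19 : v_19(x) = 0}. Here v_19(63/15884) = v_19(num) − v_19(den) = -2; compare against these criteria.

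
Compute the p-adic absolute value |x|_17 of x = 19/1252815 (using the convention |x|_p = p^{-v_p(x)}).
|19/1252815|_17 = 83521

Step 1 — compute v_17(x) by factoring powers of 17 out of the numerator and denominator: v_17(19/1252815) = -4. Step 2 — apply |x|_p = p^{-v_p(x)} = 17^{4} = 83521.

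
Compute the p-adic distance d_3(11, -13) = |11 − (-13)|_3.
d_3(11, -13) = 1/3

Step 1 — x − y = 11 − (-13) = 24. Step 2 — v_3(24) = 1 (factor: 24 = (3^1 · 8); the sign does not affect v_p). Step 3 — |x − y|_3 = 3^{-1} = 1/3.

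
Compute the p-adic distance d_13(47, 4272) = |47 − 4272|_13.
d_13(47, 4272) = 1/169

Step 1 — x − y = 47 − 4272 = -4225. Step 2 — v_13(-4225) = 2 (factor: -4225 = −(13^2 · 25); the sign does not affect v_p). Step 3 — |x − y|_13 = 13^{-2} = 1/169.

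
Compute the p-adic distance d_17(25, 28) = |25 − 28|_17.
d_17(25, 28) = 1

Step 1 — x − y = 25 − 28 = -3. Step 2 — v_17(-3) = 0 (factor: -3 = −(17^0 · 3); the sign does not affect v_p). Step 3 — |x − y|_17 = 17^{0} = 1.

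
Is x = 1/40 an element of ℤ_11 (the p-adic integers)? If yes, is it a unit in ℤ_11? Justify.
x ∈ ℤ_11^× (unit); v_11(x) = 0

ℤ_11 = {x ∈ ℚ_11 : v_11(x) ≥ 0} and ℤ_11^× = {x ∈ ℤ_11 : v_11(x) = 0}. Here v_11(1/40) = v_11(num) − v_11(den) = 0; compare against these criteria.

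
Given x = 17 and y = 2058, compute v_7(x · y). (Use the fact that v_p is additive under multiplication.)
v_7(34986) = 3

v_p(x) = 0 (factor: 17 = 7^0 · 17); v_p(y) = 3 (factor: 2058 = 7^3 · 6). Additivity: v_p(xy) = v_p(x) + v_p(y) = 0 + 3 = 3. (Direct check: xy = 34986 = 7^3 · (102).)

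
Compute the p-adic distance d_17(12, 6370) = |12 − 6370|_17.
d_17(12, 6370) = 1/289

Step 1 — x − y = 12 − 6370 = -6358. Step 2 — v_17(-6358) = 2 (factor: -6358 = −(17^2 · 22); the sign does not affect v_p). Step 3 — |x − y|_17 = 17^{-2} = 1/289.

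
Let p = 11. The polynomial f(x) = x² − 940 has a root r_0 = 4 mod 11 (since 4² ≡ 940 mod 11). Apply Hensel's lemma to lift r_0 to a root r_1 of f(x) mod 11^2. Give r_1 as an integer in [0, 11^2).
r_1 = 59 (mod 121)

Hensel's recurrence: r_{i+1} = r_i − f(r_i)·(f′(r_i))^{-1} mod 11^{i+2}, with f′(x) = 2x. Iterate:
  r_0 = 4 (mod 11)
  r_1 = 59 (mod 121)
Final: r_1 = 59, and one checks f(r_1) ≡ 0 mod 11^2.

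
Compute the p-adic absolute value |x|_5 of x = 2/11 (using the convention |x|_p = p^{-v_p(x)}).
|2/11|_5 = 1

Step 1 — compute v_5(x) by factoring powers of 5 out of the numerator and denominator: v_5(2/11) = 0. Step 2 — apply |x|_p = p^{-v_p(x)} = 5^{0} = 1.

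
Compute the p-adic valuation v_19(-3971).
v_19(-3971) = 2

v_19(n) is the largest exponent k such that 19^k divides n. Factor out: -3971 = -19^2 · 11. (Sign doesn't affect v_p.) So v_19(-3971) = 2.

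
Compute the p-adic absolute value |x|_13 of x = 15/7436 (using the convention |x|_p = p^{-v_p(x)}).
|15/7436|_13 = 169

Step 1 — compute v_13(x) by factoring powers of 13 out of the numerator and denominator: v_13(15/7436) = -2. Step 2 — apply |x|_p = p^{-v_p(x)} = 13^{2} = 169.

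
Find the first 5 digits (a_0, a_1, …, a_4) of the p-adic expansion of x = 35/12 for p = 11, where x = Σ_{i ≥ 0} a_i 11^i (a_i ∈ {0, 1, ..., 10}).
(a_0, …, a_4) = (2, 1, 10, 0, 10)

v_11(35/12) = 0 (numerator and denominator both coprime to 11), so x ∈ ℤ_11^×. Compute digits iteratively via a_i = x_i mod 11, x_{i+1} = (x_i − a_i)/11, with x_0 = x:
  x_0 = 35/12;  a_0 = 2;  x_1 = (x_0 − 2)/11 = 1/12
  x_1 = 1/12;  a_1 = 1;  x_2 = (x_1 − 1)/11 = -1/12
  x_2 = -1/12;  a_2 = 10;  x_3 = (x_2 − 10)/11 = -11/12
  x_3 = -11/12;  a_3 = 0;  x_4 = (x_3 − 0)/11 = -1/12
  x_4 = -1/12;  a_4 = 10;  x_5 = (x_4 − 10)/11 = -11/12
Digits: (2, 1, 10, 0, 10).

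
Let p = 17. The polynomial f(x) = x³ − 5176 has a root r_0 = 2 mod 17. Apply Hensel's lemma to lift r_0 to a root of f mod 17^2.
r_1 = 240 (mod 289)

Hensel: r_{i+1} = r_i − f(r_i)/f′(r_i) mod 17^{i+2}, where f′(x) = 3x². Iterate:
  r_0 = 2 (mod 17)
  r_1 = 240 (mod 289)
Final: r = 240 with f(r) ≡ 0 mod 17^2.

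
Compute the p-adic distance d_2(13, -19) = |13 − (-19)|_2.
d_2(13, -19) = 1/32

Step 1 — x − y = 13 − (-19) = 32. Step 2 — v_2(32) = 5 (factor: 32 = (2^5 · 1); the sign does not affect v_p). Step 3 — |x − y|_2 = 2^{-5} = 1/32.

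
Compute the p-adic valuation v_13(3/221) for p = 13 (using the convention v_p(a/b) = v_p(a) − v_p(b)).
v_13(3/221) = -1

Factor powers of 13 from the numerator and denominator of the reduced fraction: 3 = 13^0 · 3 and 221 = 13^1 · 17. Apply v_p(a/b) = v_p(a) − v_p(b): v_13(3/221) = 0 − 1 = -1.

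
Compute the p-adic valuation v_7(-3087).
v_7(-3087) = 3

v_7(n) is the largest exponent k such that 7^k divides n. Factor out: -3087 = -7^3 · 9. (Sign doesn't affect v_p.) So v_7(-3087) = 3.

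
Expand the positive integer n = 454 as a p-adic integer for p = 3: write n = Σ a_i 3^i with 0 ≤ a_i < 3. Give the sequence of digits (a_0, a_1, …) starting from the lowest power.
(a_0, a_1, …) = (1, 1, 2, 1, 2, 1)

Repeated division by 3 gives the digits low-to-high: 454 = 1 + 1·3^1 + 2·3^2 + 1·3^3 + 2·3^4 + 1·3^5. Digit sequence: (1, 1, 2, 1, 2, 1).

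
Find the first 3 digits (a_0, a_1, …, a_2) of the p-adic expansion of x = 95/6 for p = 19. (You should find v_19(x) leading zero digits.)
(a_0, …, a_2) = (0, 4, 3)

v_19(95/6) = 1, so a_0 = ... = a_0 = 0. Factor out: x = 19^1 · u with u = 5/6 a unit in ℤ_19. Expand u iteratively via a_{v+i} = u_i mod 19, u_{i+1} = (u_i − a_{v+i})/19:
  u_0 = 5/6;  a_1 = 4;  u_1 = (u_0 − 4)/19 = -1/6
  u_1 = -1/6;  a_2 = 3;  u_2 = (u_1 − 3)/19 = -1/6
Digits: (0, 4, 3).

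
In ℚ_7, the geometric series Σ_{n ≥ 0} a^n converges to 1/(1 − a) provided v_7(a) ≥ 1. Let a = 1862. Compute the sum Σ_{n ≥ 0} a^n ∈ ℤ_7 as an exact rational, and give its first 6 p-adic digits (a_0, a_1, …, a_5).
Σ a^n = 1/(1 − a) = -1/1861;  first 6 digits = (1, 0, 3, 5, 2, 3)

v_7(a) = 2 ≥ 1, so the series converges in ℤ_7 to 1/(1 − a) = 1/(1 − 1862) = -1/1861. Expand this rational in ℤ_7: compute digits iteratively via d_i = x_i mod 7, x_{i+1} = (x_i − d_i)/7. The first 6 digits are (1, 0, 3, 5, 2, 3).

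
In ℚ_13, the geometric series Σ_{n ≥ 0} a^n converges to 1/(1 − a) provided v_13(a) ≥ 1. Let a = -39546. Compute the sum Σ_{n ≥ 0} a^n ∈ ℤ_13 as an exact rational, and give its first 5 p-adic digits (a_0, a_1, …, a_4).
Σ a^n = 1/(1 − a) = 1/39547;  first 5 digits = (1, 0, 0, 8, 11)

v_13(a) = 3 ≥ 1, so the series converges in ℤ_13 to 1/(1 − a) = 1/(1 − (-39546)) = 1/39547. Expand this rational in ℤ_13: compute digits iteratively via d_i = x_i mod 13, x_{i+1} = (x_i − d_i)/13. The first 5 digits are (1, 0, 0, 8, 11).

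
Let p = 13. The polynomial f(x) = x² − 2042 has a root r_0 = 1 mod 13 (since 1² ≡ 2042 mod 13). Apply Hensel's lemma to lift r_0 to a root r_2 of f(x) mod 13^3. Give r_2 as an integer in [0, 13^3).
r_2 = 1275 (mod 2197)

Hensel's recurrence: r_{i+1} = r_i − f(r_i)·(f′(r_i))^{-1} mod 13^{i+2}, with f′(x) = 2x. Iterate:
  r_0 = 1 (mod 13)
  r_1 = 92 (mod 169)
  r_2 = 1275 (mod 2197)
Final: r_2 = 1275, and one checks f(r_2) ≡ 0 mod 13^3.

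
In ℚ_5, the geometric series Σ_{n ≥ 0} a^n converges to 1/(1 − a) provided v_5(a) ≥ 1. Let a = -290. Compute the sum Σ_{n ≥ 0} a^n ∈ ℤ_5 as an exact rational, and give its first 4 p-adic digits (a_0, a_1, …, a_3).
Σ a^n = 1/(1 − a) = 1/291;  first 4 digits = (1, 2, 2, 3)

v_5(a) = 1 ≥ 1, so the series converges in ℤ_5 to 1/(1 − a) = 1/(1 − (-290)) = 1/291. Expand this rational in ℤ_5: compute digits iteratively via d_i = x_i mod 5, x_{i+1} = (x_i − d_i)/5. The first 4 digits are (1, 2, 2, 3).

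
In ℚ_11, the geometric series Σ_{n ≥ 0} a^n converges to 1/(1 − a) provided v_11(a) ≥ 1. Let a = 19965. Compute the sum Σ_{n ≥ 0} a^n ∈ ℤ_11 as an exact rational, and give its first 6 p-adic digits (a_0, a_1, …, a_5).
Σ a^n = 1/(1 − a) = -1/19964;  first 6 digits = (1, 0, 0, 4, 1, 0)

v_11(a) = 3 ≥ 1, so the series converges in ℤ_11 to 1/(1 − a) = 1/(1 − 19965) = -1/19964. Expand this rational in ℤ_11: compute digits iteratively via d_i = x_i mod 11, x_{i+1} = (x_i − d_i)/11. The first 6 digits are (1, 0, 0, 4, 1, 0).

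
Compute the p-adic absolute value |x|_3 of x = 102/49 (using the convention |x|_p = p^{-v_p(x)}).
|102/49|_3 = 1/3

Step 1 — compute v_3(x) by factoring powers of 3 out of the numerator and denominator: v_3(102/49) = 1. Step 2 — apply |x|_p = p^{-v_p(x)} = 3^{-1} = 1/3.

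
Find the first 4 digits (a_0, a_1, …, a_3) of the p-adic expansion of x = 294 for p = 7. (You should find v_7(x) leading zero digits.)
(a_0, …, a_3) = (0, 0, 6, 0)

v_7(294) = 2, so a_0 = ... = a_1 = 0. Factor out: x = 7^2 · u with u = 6 a unit in ℤ_7. Expand u iteratively via a_{v+i} = u_i mod 7, u_{i+1} = (u_i − a_{v+i})/7:
  u_0 = 6;  a_2 = 6;  u_1 = (u_0 − 6)/7 = 0
  u_1 = 0;  a_3 = 0;  u_2 = (u_1 − 0)/7 = 0
Digits: (0, 0, 6, 0).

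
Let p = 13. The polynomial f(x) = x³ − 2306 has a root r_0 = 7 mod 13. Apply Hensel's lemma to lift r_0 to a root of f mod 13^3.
r_2 = 2061 (mod 2197)

Hensel: r_{i+1} = r_i − f(r_i)/f′(r_i) mod 13^{i+2}, where f′(x) = 3x². Iterate:
  r_0 = 7 (mod 13)
  r_1 = 33 (mod 169)
  r_2 = 2061 (mod 2197)
Final: r = 2061 with f(r) ≡ 0 mod 13^3.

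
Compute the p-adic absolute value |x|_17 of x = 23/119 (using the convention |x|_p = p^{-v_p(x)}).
|23/119|_17 = 17

Step 1 — compute v_17(x) by factoring powers of 17 out of the numerator and denominator: v_17(23/119) = -1. Step 2 — apply |x|_p = p^{-v_p(x)} = 17^{1} = 17.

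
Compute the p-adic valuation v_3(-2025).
v_3(-2025) = 4

v_3(n) is the largest exponent k such that 3^k divides n. Factor out: -2025 = -3^4 · 25. (Sign doesn't affect v_p.) So v_3(-2025) = 4.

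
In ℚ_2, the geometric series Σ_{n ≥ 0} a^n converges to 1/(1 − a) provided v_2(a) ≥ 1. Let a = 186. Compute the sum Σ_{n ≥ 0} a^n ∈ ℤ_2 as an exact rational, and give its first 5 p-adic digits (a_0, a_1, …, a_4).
Σ a^n = 1/(1 − a) = -1/185;  first 5 digits = (1, 1, 1, 0, 1)

v_2(a) = 1 ≥ 1, so the series converges in ℤ_2 to 1/(1 − a) = 1/(1 − 186) = -1/185. Expand this rational in ℤ_2: compute digits iteratively via d_i = x_i mod 2, x_{i+1} = (x_i − d_i)/2. The first 5 digits are (1, 1, 1, 0, 1).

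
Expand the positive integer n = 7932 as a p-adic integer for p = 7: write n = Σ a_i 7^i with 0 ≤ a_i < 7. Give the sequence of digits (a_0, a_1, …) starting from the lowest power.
(a_0, a_1, …) = (1, 6, 0, 2, 3)

Repeated division by 7 gives the digits low-to-high: 7932 = 1 + 6·7^1 + 2·7^3 + 3·7^4. Digit sequence: (1, 6, 0, 2, 3).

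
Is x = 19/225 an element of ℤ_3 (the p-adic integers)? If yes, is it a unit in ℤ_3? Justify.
x ∉ ℤ_3 (v_3(x) = -2 < 0)

ℤ_3 = {x ∈ ℚ_3 : v_3(x) ≥ 0} and ℤ_3^× = {x ∈ ℤ_3 : v_3(x) = 0}. Here v_3(19/225) = v_3(num) − v_3(den) = -2; compare against these criteria.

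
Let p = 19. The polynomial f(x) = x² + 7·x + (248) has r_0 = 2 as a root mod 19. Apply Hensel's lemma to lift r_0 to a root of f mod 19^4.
r_3 = 110050 (mod 130321)

Hensel: r_{i+1} = r_i − f(r_i)·(f′(r_i))^{-1} mod 19^{i+2}, f′(x) = 2x + 7. Iterate:
  r_0 = 2 (mod 19)
  r_1 = 306 (mod 361)
  r_2 = 306 (mod 6859)
  r_3 = 110050 (mod 130321)
Final: r = 110050 satisfies f(r) ≡ 0 mod 19^4.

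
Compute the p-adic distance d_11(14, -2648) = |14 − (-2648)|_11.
d_11(14, -2648) = 1/1331

Step 1 — x − y = 14 − (-2648) = 2662. Step 2 — v_11(2662) = 3 (factor: 2662 = (11^3 · 2); the sign does not affect v_p). Step 3 — |x − y|_11 = 11^{-3} = 1/1331.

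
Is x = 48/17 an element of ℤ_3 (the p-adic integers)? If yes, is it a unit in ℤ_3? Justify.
x ∈ ℤ_3 but not a unit; v_3(x) = 1 > 0

ℤ_3 = {x ∈ ℚ_3 : v_3(x) ≥ 0} and ℤ_3^× = {x ∈ ℤ_3 : v_3(x) = 0}. Here v_3(48/17) = v_3(num) − v_3(den) = 1; compare against these criteria.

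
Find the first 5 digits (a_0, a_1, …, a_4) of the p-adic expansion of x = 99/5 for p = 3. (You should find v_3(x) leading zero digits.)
(a_0, …, a_4) = (0, 0, 1, 1, 1)

v_3(99/5) = 2, so a_0 = ... = a_1 = 0. Factor out: x = 3^2 · u with u = 11/5 a unit in ℤ_3. Expand u iteratively via a_{v+i} = u_i mod 3, u_{i+1} = (u_i − a_{v+i})/3:
  u_0 = 11/5;  a_2 = 1;  u_1 = (u_0 − 1)/3 = 2/5
  u_1 = 2/5;  a_3 = 1;  u_2 = (u_1 − 1)/3 = -1/5
  u_2 = -1/5;  a_4 = 1;  u_3 = (u_2 − 1)/3 = -2/5
Digits: (0, 0, 1, 1, 1).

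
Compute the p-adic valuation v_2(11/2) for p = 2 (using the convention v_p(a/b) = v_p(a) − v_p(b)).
v_2(11/2) = -1

Factor powers of 2 from the numerator and denominator of the reduced fraction: 11 = 2^0 · 11 and 2 = 2^1 · 1. Apply v_p(a/b) = v_p(a) − v_p(b): v_2(11/2) = 0 − 1 = -1.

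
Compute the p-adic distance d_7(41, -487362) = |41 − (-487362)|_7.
d_7(41, -487362) = 1/16807

Step 1 — x − y = 41 − (-487362) = 487403. Step 2 — v_7(487403) = 5 (factor: 487403 = (7^5 · 29); the sign does not affect v_p). Step 3 — |x − y|_7 = 7^{-5} = 1/16807.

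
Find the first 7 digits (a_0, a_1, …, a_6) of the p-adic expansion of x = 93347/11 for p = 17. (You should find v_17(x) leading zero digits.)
(a_0, …, a_6) = (0, 0, 0, 11, 1, 3, 6)

v_17(93347/11) = 3, so a_0 = ... = a_2 = 0. Factor out: x = 17^3 · u with u = 19/11 a unit in ℤ_17. Expand u iteratively via a_{v+i} = u_i mod 17, u_{i+1} = (u_i − a_{v+i})/17:
  u_0 = 19/11;  a_3 = 11;  u_1 = (u_0 − 11)/17 = -6/11
  u_1 = -6/11;  a_4 = 1;  u_2 = (u_1 − 1)/17 = -1/11
  u_2 = -1/11;  a_5 = 3;  u_3 = (u_2 − 3)/17 = -2/11
  u_3 = -2/11;  a_6 = 6;  u_4 = (u_3 − 6)/17 = -4/11
Digits: (0, 0, 0, 11, 1, 3, 6).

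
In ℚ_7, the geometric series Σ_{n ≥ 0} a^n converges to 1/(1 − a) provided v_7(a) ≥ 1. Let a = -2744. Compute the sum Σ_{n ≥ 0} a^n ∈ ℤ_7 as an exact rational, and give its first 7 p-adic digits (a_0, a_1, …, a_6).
Σ a^n = 1/(1 − a) = 1/2745;  first 7 digits = (1, 0, 0, 6, 5, 6, 0)

v_7(a) = 3 ≥ 1, so the series converges in ℤ_7 to 1/(1 − a) = 1/(1 − (-2744)) = 1/2745. Expand this rational in ℤ_7: compute digits iteratively via d_i = x_i mod 7, x_{i+1} = (x_i − d_i)/7. The first 7 digits are (1, 0, 0, 6, 5, 6, 0).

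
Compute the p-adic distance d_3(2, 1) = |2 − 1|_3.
d_3(2, 1) = 1

Step 1 — x − y = 2 − 1 = 1. Step 2 — v_3(1) = 0 (factor: 1 = (3^0 · 1); the sign does not affect v_p). Step 3 — |x − y|_3 = 3^{0} = 1.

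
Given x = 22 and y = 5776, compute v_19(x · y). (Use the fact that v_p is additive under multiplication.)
v_19(127072) = 2

v_p(x) = 0 (factor: 22 = 19^0 · 22); v_p(y) = 2 (factor: 5776 = 19^2 · 16). Additivity: v_p(xy) = v_p(x) + v_p(y) = 0 + 2 = 2. (Direct check: xy = 127072 = 19^2 · (352).)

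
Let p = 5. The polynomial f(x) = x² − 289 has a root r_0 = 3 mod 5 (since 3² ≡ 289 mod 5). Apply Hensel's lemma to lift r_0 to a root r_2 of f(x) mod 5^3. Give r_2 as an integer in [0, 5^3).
r_2 = 108 (mod 125)

Hensel's recurrence: r_{i+1} = r_i − f(r_i)·(f′(r_i))^{-1} mod 5^{i+2}, with f′(x) = 2x. Iterate:
  r_0 = 3 (mod 5)
  r_1 = 8 (mod 25)
  r_2 = 108 (mod 125)
Final: r_2 = 108, and one checks f(r_2) ≡ 0 mod 5^3.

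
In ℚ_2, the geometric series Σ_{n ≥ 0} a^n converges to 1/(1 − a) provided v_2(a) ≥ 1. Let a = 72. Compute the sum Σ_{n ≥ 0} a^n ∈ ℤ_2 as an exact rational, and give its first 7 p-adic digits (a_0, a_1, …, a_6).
Σ a^n = 1/(1 − a) = -1/71;  first 7 digits = (1, 0, 0, 1, 0, 0, 0)

v_2(a) = 3 ≥ 1, so the series converges in ℤ_2 to 1/(1 − a) = 1/(1 − 72) = -1/71. Expand this rational in ℤ_2: compute digits iteratively via d_i = x_i mod 2, x_{i+1} = (x_i − d_i)/2. The first 7 digits are (1, 0, 0, 1, 0, 0, 0).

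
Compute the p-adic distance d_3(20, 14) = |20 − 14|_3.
d_3(20, 14) = 1/3

Step 1 — x − y = 20 − 14 = 6. Step 2 — v_3(6) = 1 (factor: 6 = (3^1 · 2); the sign does not affect v_p). Step 3 — |x − y|_3 = 3^{-1} = 1/3.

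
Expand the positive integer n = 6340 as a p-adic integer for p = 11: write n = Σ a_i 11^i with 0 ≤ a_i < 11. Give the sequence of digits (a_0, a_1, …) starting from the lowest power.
(a_0, a_1, …) = (4, 4, 8, 4)

Repeated division by 11 gives the digits low-to-high: 6340 = 4 + 4·11^1 + 8·11^2 + 4·11^3. Digit sequence: (4, 4, 8, 4).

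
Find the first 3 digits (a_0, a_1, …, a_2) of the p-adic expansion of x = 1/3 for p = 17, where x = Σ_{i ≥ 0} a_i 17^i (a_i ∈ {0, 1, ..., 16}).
(a_0, …, a_2) = (6, 11, 5)

v_17(1/3) = 0 (numerator and denominator both coprime to 17), so x ∈ ℤ_17^×. Compute digits iteratively via a_i = x_i mod 17, x_{i+1} = (x_i − a_i)/17, with x_0 = x:
  x_0 = 1/3;  a_0 = 6;  x_1 = (x_0 − 6)/17 = -1/3
  x_1 = -1/3;  a_1 = 11;  x_2 = (x_1 − 11)/17 = -2/3
  x_2 = -2/3;  a_2 = 5;  x_3 = (x_2 − 5)/17 = -1/3
Digits: (6, 11, 5).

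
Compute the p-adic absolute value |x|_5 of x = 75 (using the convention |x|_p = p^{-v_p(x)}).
|75|_5 = 1/25

Step 1 — compute v_5(x) by factoring powers of 5 out of the numerator and denominator: v_5(75) = 2. Step 2 — apply |x|_p = p^{-v_p(x)} = 5^{-2} = 1/25.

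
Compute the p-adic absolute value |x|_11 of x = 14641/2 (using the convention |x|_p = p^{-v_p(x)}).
|14641/2|_11 = 1/14641

Step 1 — compute v_11(x) by factoring powers of 11 out of the numerator and denominator: v_11(14641/2) = 4. Step 2 — apply |x|_p = p^{-v_p(x)} = 11^{-4} = 1/14641.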